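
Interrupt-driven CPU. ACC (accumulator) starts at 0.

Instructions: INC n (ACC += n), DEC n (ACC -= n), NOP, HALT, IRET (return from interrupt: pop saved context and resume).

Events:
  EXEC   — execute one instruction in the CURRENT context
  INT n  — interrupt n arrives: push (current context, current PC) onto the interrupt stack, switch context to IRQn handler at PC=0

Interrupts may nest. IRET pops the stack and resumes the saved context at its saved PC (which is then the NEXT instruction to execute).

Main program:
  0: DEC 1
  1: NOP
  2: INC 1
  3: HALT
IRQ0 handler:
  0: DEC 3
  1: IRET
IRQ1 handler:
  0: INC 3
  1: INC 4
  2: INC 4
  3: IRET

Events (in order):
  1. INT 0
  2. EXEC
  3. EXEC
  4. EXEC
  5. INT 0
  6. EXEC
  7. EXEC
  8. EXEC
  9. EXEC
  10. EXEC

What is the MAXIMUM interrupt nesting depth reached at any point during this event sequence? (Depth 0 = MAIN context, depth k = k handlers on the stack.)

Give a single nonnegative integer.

Answer: 1

Derivation:
Event 1 (INT 0): INT 0 arrives: push (MAIN, PC=0), enter IRQ0 at PC=0 (depth now 1) [depth=1]
Event 2 (EXEC): [IRQ0] PC=0: DEC 3 -> ACC=-3 [depth=1]
Event 3 (EXEC): [IRQ0] PC=1: IRET -> resume MAIN at PC=0 (depth now 0) [depth=0]
Event 4 (EXEC): [MAIN] PC=0: DEC 1 -> ACC=-4 [depth=0]
Event 5 (INT 0): INT 0 arrives: push (MAIN, PC=1), enter IRQ0 at PC=0 (depth now 1) [depth=1]
Event 6 (EXEC): [IRQ0] PC=0: DEC 3 -> ACC=-7 [depth=1]
Event 7 (EXEC): [IRQ0] PC=1: IRET -> resume MAIN at PC=1 (depth now 0) [depth=0]
Event 8 (EXEC): [MAIN] PC=1: NOP [depth=0]
Event 9 (EXEC): [MAIN] PC=2: INC 1 -> ACC=-6 [depth=0]
Event 10 (EXEC): [MAIN] PC=3: HALT [depth=0]
Max depth observed: 1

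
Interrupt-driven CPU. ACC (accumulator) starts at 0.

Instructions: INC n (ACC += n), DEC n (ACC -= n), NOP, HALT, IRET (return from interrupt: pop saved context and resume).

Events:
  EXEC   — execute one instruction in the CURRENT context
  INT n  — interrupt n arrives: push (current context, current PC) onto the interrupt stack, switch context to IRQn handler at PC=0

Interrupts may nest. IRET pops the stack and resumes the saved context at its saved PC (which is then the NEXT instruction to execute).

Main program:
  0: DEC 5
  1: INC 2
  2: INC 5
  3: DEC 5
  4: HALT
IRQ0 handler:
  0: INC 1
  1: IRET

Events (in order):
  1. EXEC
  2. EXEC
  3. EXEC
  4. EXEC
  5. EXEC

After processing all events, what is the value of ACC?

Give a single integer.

Answer: -3

Derivation:
Event 1 (EXEC): [MAIN] PC=0: DEC 5 -> ACC=-5
Event 2 (EXEC): [MAIN] PC=1: INC 2 -> ACC=-3
Event 3 (EXEC): [MAIN] PC=2: INC 5 -> ACC=2
Event 4 (EXEC): [MAIN] PC=3: DEC 5 -> ACC=-3
Event 5 (EXEC): [MAIN] PC=4: HALT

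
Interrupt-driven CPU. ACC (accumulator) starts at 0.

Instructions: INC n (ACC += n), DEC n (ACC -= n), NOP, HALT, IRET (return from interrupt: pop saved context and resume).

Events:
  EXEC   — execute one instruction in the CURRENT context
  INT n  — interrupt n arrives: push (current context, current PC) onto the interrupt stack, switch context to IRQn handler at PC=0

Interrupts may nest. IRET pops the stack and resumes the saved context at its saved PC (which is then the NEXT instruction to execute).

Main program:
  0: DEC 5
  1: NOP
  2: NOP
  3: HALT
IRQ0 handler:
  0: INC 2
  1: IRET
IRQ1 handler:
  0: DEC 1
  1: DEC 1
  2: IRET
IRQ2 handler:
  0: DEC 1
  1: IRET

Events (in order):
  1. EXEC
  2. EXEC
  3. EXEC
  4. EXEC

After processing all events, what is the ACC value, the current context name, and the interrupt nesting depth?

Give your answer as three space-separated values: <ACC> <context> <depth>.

Answer: -5 MAIN 0

Derivation:
Event 1 (EXEC): [MAIN] PC=0: DEC 5 -> ACC=-5
Event 2 (EXEC): [MAIN] PC=1: NOP
Event 3 (EXEC): [MAIN] PC=2: NOP
Event 4 (EXEC): [MAIN] PC=3: HALT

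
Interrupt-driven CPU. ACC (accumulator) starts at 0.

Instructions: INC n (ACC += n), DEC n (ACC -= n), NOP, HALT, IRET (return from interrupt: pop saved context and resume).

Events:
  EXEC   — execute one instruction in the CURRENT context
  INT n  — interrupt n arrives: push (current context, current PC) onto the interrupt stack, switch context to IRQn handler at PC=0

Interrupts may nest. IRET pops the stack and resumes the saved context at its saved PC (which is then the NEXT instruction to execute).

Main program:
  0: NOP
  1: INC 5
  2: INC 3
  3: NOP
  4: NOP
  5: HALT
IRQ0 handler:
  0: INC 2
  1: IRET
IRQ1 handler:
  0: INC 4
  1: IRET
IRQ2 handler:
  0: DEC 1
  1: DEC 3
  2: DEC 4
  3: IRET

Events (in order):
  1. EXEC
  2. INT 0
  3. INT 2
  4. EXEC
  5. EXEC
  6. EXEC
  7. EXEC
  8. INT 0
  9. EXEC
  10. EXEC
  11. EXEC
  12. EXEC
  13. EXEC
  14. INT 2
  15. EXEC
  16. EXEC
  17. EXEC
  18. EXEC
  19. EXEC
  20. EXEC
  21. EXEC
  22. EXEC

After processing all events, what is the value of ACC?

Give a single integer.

Event 1 (EXEC): [MAIN] PC=0: NOP
Event 2 (INT 0): INT 0 arrives: push (MAIN, PC=1), enter IRQ0 at PC=0 (depth now 1)
Event 3 (INT 2): INT 2 arrives: push (IRQ0, PC=0), enter IRQ2 at PC=0 (depth now 2)
Event 4 (EXEC): [IRQ2] PC=0: DEC 1 -> ACC=-1
Event 5 (EXEC): [IRQ2] PC=1: DEC 3 -> ACC=-4
Event 6 (EXEC): [IRQ2] PC=2: DEC 4 -> ACC=-8
Event 7 (EXEC): [IRQ2] PC=3: IRET -> resume IRQ0 at PC=0 (depth now 1)
Event 8 (INT 0): INT 0 arrives: push (IRQ0, PC=0), enter IRQ0 at PC=0 (depth now 2)
Event 9 (EXEC): [IRQ0] PC=0: INC 2 -> ACC=-6
Event 10 (EXEC): [IRQ0] PC=1: IRET -> resume IRQ0 at PC=0 (depth now 1)
Event 11 (EXEC): [IRQ0] PC=0: INC 2 -> ACC=-4
Event 12 (EXEC): [IRQ0] PC=1: IRET -> resume MAIN at PC=1 (depth now 0)
Event 13 (EXEC): [MAIN] PC=1: INC 5 -> ACC=1
Event 14 (INT 2): INT 2 arrives: push (MAIN, PC=2), enter IRQ2 at PC=0 (depth now 1)
Event 15 (EXEC): [IRQ2] PC=0: DEC 1 -> ACC=0
Event 16 (EXEC): [IRQ2] PC=1: DEC 3 -> ACC=-3
Event 17 (EXEC): [IRQ2] PC=2: DEC 4 -> ACC=-7
Event 18 (EXEC): [IRQ2] PC=3: IRET -> resume MAIN at PC=2 (depth now 0)
Event 19 (EXEC): [MAIN] PC=2: INC 3 -> ACC=-4
Event 20 (EXEC): [MAIN] PC=3: NOP
Event 21 (EXEC): [MAIN] PC=4: NOP
Event 22 (EXEC): [MAIN] PC=5: HALT

Answer: -4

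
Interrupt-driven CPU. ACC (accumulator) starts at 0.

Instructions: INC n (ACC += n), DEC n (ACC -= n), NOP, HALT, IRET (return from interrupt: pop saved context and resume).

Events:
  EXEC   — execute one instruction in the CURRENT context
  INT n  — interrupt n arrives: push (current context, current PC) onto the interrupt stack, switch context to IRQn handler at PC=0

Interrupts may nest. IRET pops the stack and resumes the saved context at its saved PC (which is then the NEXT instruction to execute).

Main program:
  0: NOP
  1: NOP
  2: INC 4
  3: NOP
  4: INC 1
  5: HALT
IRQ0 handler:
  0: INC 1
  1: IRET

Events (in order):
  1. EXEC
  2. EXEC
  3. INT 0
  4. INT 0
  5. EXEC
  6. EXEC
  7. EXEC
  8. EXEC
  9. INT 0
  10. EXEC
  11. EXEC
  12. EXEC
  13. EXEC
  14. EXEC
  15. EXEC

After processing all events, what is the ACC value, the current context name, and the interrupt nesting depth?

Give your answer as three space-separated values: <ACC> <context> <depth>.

Answer: 8 MAIN 0

Derivation:
Event 1 (EXEC): [MAIN] PC=0: NOP
Event 2 (EXEC): [MAIN] PC=1: NOP
Event 3 (INT 0): INT 0 arrives: push (MAIN, PC=2), enter IRQ0 at PC=0 (depth now 1)
Event 4 (INT 0): INT 0 arrives: push (IRQ0, PC=0), enter IRQ0 at PC=0 (depth now 2)
Event 5 (EXEC): [IRQ0] PC=0: INC 1 -> ACC=1
Event 6 (EXEC): [IRQ0] PC=1: IRET -> resume IRQ0 at PC=0 (depth now 1)
Event 7 (EXEC): [IRQ0] PC=0: INC 1 -> ACC=2
Event 8 (EXEC): [IRQ0] PC=1: IRET -> resume MAIN at PC=2 (depth now 0)
Event 9 (INT 0): INT 0 arrives: push (MAIN, PC=2), enter IRQ0 at PC=0 (depth now 1)
Event 10 (EXEC): [IRQ0] PC=0: INC 1 -> ACC=3
Event 11 (EXEC): [IRQ0] PC=1: IRET -> resume MAIN at PC=2 (depth now 0)
Event 12 (EXEC): [MAIN] PC=2: INC 4 -> ACC=7
Event 13 (EXEC): [MAIN] PC=3: NOP
Event 14 (EXEC): [MAIN] PC=4: INC 1 -> ACC=8
Event 15 (EXEC): [MAIN] PC=5: HALT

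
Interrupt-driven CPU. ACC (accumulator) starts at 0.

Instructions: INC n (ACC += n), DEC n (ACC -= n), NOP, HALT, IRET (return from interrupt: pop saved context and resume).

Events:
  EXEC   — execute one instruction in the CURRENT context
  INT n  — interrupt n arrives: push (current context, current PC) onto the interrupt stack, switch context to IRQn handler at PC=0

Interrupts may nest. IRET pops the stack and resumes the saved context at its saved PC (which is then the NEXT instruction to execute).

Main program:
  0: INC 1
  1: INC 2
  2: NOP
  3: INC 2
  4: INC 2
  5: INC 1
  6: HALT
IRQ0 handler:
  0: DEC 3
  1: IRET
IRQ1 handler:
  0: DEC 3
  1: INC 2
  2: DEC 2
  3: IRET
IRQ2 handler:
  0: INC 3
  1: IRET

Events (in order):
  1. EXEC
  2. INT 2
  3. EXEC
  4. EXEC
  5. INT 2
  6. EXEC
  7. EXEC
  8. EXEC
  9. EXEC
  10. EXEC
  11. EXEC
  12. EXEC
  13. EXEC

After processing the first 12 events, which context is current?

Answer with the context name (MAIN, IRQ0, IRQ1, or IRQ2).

Event 1 (EXEC): [MAIN] PC=0: INC 1 -> ACC=1
Event 2 (INT 2): INT 2 arrives: push (MAIN, PC=1), enter IRQ2 at PC=0 (depth now 1)
Event 3 (EXEC): [IRQ2] PC=0: INC 3 -> ACC=4
Event 4 (EXEC): [IRQ2] PC=1: IRET -> resume MAIN at PC=1 (depth now 0)
Event 5 (INT 2): INT 2 arrives: push (MAIN, PC=1), enter IRQ2 at PC=0 (depth now 1)
Event 6 (EXEC): [IRQ2] PC=0: INC 3 -> ACC=7
Event 7 (EXEC): [IRQ2] PC=1: IRET -> resume MAIN at PC=1 (depth now 0)
Event 8 (EXEC): [MAIN] PC=1: INC 2 -> ACC=9
Event 9 (EXEC): [MAIN] PC=2: NOP
Event 10 (EXEC): [MAIN] PC=3: INC 2 -> ACC=11
Event 11 (EXEC): [MAIN] PC=4: INC 2 -> ACC=13
Event 12 (EXEC): [MAIN] PC=5: INC 1 -> ACC=14

Answer: MAIN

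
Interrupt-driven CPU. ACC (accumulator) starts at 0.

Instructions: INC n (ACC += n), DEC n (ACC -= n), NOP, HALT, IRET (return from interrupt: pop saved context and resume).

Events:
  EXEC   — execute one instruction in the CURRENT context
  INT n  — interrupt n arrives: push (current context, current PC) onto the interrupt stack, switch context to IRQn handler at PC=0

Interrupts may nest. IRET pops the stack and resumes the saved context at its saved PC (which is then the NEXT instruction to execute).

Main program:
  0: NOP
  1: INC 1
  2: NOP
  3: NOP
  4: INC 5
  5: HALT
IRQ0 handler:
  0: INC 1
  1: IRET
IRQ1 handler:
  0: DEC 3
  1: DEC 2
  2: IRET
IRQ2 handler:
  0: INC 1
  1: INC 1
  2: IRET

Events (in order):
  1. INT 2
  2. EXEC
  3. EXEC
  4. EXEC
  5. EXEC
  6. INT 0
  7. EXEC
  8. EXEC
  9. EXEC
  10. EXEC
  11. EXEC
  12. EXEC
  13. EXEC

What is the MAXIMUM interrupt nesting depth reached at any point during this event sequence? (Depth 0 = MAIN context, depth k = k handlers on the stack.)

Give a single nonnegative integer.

Answer: 1

Derivation:
Event 1 (INT 2): INT 2 arrives: push (MAIN, PC=0), enter IRQ2 at PC=0 (depth now 1) [depth=1]
Event 2 (EXEC): [IRQ2] PC=0: INC 1 -> ACC=1 [depth=1]
Event 3 (EXEC): [IRQ2] PC=1: INC 1 -> ACC=2 [depth=1]
Event 4 (EXEC): [IRQ2] PC=2: IRET -> resume MAIN at PC=0 (depth now 0) [depth=0]
Event 5 (EXEC): [MAIN] PC=0: NOP [depth=0]
Event 6 (INT 0): INT 0 arrives: push (MAIN, PC=1), enter IRQ0 at PC=0 (depth now 1) [depth=1]
Event 7 (EXEC): [IRQ0] PC=0: INC 1 -> ACC=3 [depth=1]
Event 8 (EXEC): [IRQ0] PC=1: IRET -> resume MAIN at PC=1 (depth now 0) [depth=0]
Event 9 (EXEC): [MAIN] PC=1: INC 1 -> ACC=4 [depth=0]
Event 10 (EXEC): [MAIN] PC=2: NOP [depth=0]
Event 11 (EXEC): [MAIN] PC=3: NOP [depth=0]
Event 12 (EXEC): [MAIN] PC=4: INC 5 -> ACC=9 [depth=0]
Event 13 (EXEC): [MAIN] PC=5: HALT [depth=0]
Max depth observed: 1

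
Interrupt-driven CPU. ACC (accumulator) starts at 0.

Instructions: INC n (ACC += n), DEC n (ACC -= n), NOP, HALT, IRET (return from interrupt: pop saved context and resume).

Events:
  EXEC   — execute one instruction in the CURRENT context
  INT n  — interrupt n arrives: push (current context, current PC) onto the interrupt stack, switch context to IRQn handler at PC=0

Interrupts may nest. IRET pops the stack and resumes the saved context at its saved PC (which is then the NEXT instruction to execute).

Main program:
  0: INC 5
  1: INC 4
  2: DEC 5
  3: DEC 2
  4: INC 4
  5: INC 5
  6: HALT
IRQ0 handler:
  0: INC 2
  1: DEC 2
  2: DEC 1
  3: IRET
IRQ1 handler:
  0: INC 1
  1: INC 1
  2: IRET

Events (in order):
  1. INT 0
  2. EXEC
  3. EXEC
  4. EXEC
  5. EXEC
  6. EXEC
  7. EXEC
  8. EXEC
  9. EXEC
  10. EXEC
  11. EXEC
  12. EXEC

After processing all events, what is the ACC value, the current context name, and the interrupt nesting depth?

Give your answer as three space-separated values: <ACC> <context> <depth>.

Event 1 (INT 0): INT 0 arrives: push (MAIN, PC=0), enter IRQ0 at PC=0 (depth now 1)
Event 2 (EXEC): [IRQ0] PC=0: INC 2 -> ACC=2
Event 3 (EXEC): [IRQ0] PC=1: DEC 2 -> ACC=0
Event 4 (EXEC): [IRQ0] PC=2: DEC 1 -> ACC=-1
Event 5 (EXEC): [IRQ0] PC=3: IRET -> resume MAIN at PC=0 (depth now 0)
Event 6 (EXEC): [MAIN] PC=0: INC 5 -> ACC=4
Event 7 (EXEC): [MAIN] PC=1: INC 4 -> ACC=8
Event 8 (EXEC): [MAIN] PC=2: DEC 5 -> ACC=3
Event 9 (EXEC): [MAIN] PC=3: DEC 2 -> ACC=1
Event 10 (EXEC): [MAIN] PC=4: INC 4 -> ACC=5
Event 11 (EXEC): [MAIN] PC=5: INC 5 -> ACC=10
Event 12 (EXEC): [MAIN] PC=6: HALT

Answer: 10 MAIN 0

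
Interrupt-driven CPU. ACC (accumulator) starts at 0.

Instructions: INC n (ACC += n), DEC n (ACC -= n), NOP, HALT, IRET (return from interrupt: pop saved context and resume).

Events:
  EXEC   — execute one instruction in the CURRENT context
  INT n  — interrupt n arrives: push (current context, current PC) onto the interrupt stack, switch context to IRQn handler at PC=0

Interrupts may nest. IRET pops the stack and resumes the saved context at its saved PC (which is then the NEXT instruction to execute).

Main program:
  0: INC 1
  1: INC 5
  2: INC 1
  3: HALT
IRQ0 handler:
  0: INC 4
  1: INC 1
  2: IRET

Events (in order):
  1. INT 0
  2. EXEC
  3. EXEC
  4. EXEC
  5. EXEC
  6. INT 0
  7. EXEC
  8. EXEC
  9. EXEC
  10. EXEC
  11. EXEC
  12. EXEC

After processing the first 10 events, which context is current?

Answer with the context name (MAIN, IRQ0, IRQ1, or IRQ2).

Answer: MAIN

Derivation:
Event 1 (INT 0): INT 0 arrives: push (MAIN, PC=0), enter IRQ0 at PC=0 (depth now 1)
Event 2 (EXEC): [IRQ0] PC=0: INC 4 -> ACC=4
Event 3 (EXEC): [IRQ0] PC=1: INC 1 -> ACC=5
Event 4 (EXEC): [IRQ0] PC=2: IRET -> resume MAIN at PC=0 (depth now 0)
Event 5 (EXEC): [MAIN] PC=0: INC 1 -> ACC=6
Event 6 (INT 0): INT 0 arrives: push (MAIN, PC=1), enter IRQ0 at PC=0 (depth now 1)
Event 7 (EXEC): [IRQ0] PC=0: INC 4 -> ACC=10
Event 8 (EXEC): [IRQ0] PC=1: INC 1 -> ACC=11
Event 9 (EXEC): [IRQ0] PC=2: IRET -> resume MAIN at PC=1 (depth now 0)
Event 10 (EXEC): [MAIN] PC=1: INC 5 -> ACC=16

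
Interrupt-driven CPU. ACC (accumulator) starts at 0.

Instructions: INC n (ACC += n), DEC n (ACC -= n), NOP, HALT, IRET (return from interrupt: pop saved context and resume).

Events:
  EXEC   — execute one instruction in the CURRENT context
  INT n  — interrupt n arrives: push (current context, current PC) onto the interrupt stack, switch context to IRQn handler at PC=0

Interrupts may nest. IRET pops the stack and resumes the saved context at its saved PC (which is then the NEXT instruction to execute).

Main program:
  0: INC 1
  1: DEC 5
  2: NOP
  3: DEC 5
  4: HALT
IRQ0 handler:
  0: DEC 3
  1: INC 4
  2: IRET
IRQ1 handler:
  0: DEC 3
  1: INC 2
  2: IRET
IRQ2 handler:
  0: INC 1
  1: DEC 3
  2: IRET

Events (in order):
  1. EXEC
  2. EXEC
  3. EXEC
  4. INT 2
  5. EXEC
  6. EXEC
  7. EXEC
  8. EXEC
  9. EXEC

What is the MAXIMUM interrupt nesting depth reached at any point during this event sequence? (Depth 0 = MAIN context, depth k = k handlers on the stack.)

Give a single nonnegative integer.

Event 1 (EXEC): [MAIN] PC=0: INC 1 -> ACC=1 [depth=0]
Event 2 (EXEC): [MAIN] PC=1: DEC 5 -> ACC=-4 [depth=0]
Event 3 (EXEC): [MAIN] PC=2: NOP [depth=0]
Event 4 (INT 2): INT 2 arrives: push (MAIN, PC=3), enter IRQ2 at PC=0 (depth now 1) [depth=1]
Event 5 (EXEC): [IRQ2] PC=0: INC 1 -> ACC=-3 [depth=1]
Event 6 (EXEC): [IRQ2] PC=1: DEC 3 -> ACC=-6 [depth=1]
Event 7 (EXEC): [IRQ2] PC=2: IRET -> resume MAIN at PC=3 (depth now 0) [depth=0]
Event 8 (EXEC): [MAIN] PC=3: DEC 5 -> ACC=-11 [depth=0]
Event 9 (EXEC): [MAIN] PC=4: HALT [depth=0]
Max depth observed: 1

Answer: 1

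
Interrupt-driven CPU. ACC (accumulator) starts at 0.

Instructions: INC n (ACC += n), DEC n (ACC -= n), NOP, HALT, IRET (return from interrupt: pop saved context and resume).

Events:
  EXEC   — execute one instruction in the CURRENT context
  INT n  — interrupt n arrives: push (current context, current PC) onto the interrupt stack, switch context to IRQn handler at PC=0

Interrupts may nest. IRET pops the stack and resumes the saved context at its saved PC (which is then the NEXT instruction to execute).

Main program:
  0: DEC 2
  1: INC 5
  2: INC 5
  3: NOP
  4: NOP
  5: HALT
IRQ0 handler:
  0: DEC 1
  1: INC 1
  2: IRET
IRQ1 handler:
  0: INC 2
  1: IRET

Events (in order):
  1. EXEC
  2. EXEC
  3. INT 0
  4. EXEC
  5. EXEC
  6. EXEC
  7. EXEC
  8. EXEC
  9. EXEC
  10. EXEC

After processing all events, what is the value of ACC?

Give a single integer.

Event 1 (EXEC): [MAIN] PC=0: DEC 2 -> ACC=-2
Event 2 (EXEC): [MAIN] PC=1: INC 5 -> ACC=3
Event 3 (INT 0): INT 0 arrives: push (MAIN, PC=2), enter IRQ0 at PC=0 (depth now 1)
Event 4 (EXEC): [IRQ0] PC=0: DEC 1 -> ACC=2
Event 5 (EXEC): [IRQ0] PC=1: INC 1 -> ACC=3
Event 6 (EXEC): [IRQ0] PC=2: IRET -> resume MAIN at PC=2 (depth now 0)
Event 7 (EXEC): [MAIN] PC=2: INC 5 -> ACC=8
Event 8 (EXEC): [MAIN] PC=3: NOP
Event 9 (EXEC): [MAIN] PC=4: NOP
Event 10 (EXEC): [MAIN] PC=5: HALT

Answer: 8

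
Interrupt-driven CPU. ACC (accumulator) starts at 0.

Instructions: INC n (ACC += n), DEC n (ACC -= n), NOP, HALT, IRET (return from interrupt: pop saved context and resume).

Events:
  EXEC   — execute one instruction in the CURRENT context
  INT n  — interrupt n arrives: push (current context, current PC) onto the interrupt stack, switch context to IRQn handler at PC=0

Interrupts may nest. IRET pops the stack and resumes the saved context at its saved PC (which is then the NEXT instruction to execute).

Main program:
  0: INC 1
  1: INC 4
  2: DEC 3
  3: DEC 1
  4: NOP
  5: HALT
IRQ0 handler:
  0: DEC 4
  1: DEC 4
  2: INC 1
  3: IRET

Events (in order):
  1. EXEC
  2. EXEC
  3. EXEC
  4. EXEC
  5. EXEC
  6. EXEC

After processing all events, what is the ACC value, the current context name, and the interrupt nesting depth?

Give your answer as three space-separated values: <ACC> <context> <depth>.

Answer: 1 MAIN 0

Derivation:
Event 1 (EXEC): [MAIN] PC=0: INC 1 -> ACC=1
Event 2 (EXEC): [MAIN] PC=1: INC 4 -> ACC=5
Event 3 (EXEC): [MAIN] PC=2: DEC 3 -> ACC=2
Event 4 (EXEC): [MAIN] PC=3: DEC 1 -> ACC=1
Event 5 (EXEC): [MAIN] PC=4: NOP
Event 6 (EXEC): [MAIN] PC=5: HALT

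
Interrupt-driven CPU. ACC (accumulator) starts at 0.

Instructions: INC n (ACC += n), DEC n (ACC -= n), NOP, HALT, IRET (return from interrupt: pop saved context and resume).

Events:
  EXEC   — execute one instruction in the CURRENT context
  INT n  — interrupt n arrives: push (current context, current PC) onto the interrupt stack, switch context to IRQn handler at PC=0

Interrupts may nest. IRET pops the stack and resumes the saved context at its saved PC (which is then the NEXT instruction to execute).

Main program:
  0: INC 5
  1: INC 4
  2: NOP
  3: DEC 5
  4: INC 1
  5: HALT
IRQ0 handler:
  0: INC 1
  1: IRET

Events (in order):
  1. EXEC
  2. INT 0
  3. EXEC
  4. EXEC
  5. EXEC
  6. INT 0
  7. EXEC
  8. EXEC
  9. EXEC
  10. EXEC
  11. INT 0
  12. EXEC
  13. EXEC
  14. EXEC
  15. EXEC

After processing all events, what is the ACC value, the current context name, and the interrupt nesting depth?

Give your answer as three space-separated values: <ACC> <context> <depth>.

Answer: 8 MAIN 0

Derivation:
Event 1 (EXEC): [MAIN] PC=0: INC 5 -> ACC=5
Event 2 (INT 0): INT 0 arrives: push (MAIN, PC=1), enter IRQ0 at PC=0 (depth now 1)
Event 3 (EXEC): [IRQ0] PC=0: INC 1 -> ACC=6
Event 4 (EXEC): [IRQ0] PC=1: IRET -> resume MAIN at PC=1 (depth now 0)
Event 5 (EXEC): [MAIN] PC=1: INC 4 -> ACC=10
Event 6 (INT 0): INT 0 arrives: push (MAIN, PC=2), enter IRQ0 at PC=0 (depth now 1)
Event 7 (EXEC): [IRQ0] PC=0: INC 1 -> ACC=11
Event 8 (EXEC): [IRQ0] PC=1: IRET -> resume MAIN at PC=2 (depth now 0)
Event 9 (EXEC): [MAIN] PC=2: NOP
Event 10 (EXEC): [MAIN] PC=3: DEC 5 -> ACC=6
Event 11 (INT 0): INT 0 arrives: push (MAIN, PC=4), enter IRQ0 at PC=0 (depth now 1)
Event 12 (EXEC): [IRQ0] PC=0: INC 1 -> ACC=7
Event 13 (EXEC): [IRQ0] PC=1: IRET -> resume MAIN at PC=4 (depth now 0)
Event 14 (EXEC): [MAIN] PC=4: INC 1 -> ACC=8
Event 15 (EXEC): [MAIN] PC=5: HALT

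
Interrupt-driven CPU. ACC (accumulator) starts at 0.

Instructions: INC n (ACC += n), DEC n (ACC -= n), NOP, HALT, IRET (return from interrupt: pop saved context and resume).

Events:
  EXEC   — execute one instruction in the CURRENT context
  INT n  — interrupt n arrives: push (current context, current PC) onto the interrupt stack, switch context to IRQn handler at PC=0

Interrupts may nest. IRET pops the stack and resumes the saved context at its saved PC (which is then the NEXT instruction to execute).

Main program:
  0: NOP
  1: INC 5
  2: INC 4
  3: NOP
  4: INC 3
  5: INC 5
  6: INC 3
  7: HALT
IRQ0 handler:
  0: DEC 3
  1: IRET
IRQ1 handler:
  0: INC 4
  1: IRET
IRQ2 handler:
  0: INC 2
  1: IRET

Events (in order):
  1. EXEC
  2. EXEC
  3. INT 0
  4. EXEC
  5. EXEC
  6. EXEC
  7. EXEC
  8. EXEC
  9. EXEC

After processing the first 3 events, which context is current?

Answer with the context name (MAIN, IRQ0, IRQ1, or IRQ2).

Answer: IRQ0

Derivation:
Event 1 (EXEC): [MAIN] PC=0: NOP
Event 2 (EXEC): [MAIN] PC=1: INC 5 -> ACC=5
Event 3 (INT 0): INT 0 arrives: push (MAIN, PC=2), enter IRQ0 at PC=0 (depth now 1)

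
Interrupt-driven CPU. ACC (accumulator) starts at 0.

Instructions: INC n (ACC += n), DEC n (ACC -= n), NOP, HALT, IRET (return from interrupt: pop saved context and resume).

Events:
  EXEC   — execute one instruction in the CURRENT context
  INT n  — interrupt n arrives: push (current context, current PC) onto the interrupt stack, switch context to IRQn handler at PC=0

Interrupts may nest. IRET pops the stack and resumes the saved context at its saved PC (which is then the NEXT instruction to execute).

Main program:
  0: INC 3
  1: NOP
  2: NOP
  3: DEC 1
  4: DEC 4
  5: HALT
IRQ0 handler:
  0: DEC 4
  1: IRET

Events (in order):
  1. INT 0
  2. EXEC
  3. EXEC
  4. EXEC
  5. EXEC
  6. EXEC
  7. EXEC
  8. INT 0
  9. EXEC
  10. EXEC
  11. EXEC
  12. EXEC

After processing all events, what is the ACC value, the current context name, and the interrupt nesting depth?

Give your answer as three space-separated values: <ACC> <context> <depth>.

Answer: -10 MAIN 0

Derivation:
Event 1 (INT 0): INT 0 arrives: push (MAIN, PC=0), enter IRQ0 at PC=0 (depth now 1)
Event 2 (EXEC): [IRQ0] PC=0: DEC 4 -> ACC=-4
Event 3 (EXEC): [IRQ0] PC=1: IRET -> resume MAIN at PC=0 (depth now 0)
Event 4 (EXEC): [MAIN] PC=0: INC 3 -> ACC=-1
Event 5 (EXEC): [MAIN] PC=1: NOP
Event 6 (EXEC): [MAIN] PC=2: NOP
Event 7 (EXEC): [MAIN] PC=3: DEC 1 -> ACC=-2
Event 8 (INT 0): INT 0 arrives: push (MAIN, PC=4), enter IRQ0 at PC=0 (depth now 1)
Event 9 (EXEC): [IRQ0] PC=0: DEC 4 -> ACC=-6
Event 10 (EXEC): [IRQ0] PC=1: IRET -> resume MAIN at PC=4 (depth now 0)
Event 11 (EXEC): [MAIN] PC=4: DEC 4 -> ACC=-10
Event 12 (EXEC): [MAIN] PC=5: HALT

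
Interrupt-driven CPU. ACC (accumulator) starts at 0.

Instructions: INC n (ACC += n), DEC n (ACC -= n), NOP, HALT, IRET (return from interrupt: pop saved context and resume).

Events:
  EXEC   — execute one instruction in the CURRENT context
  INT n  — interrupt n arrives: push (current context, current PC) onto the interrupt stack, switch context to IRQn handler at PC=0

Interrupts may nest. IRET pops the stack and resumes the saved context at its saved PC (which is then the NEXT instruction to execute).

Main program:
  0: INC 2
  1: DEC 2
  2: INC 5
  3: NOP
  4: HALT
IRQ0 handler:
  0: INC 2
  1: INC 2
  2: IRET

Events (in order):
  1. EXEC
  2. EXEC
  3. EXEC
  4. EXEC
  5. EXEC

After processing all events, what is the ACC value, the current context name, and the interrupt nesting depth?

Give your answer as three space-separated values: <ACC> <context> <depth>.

Event 1 (EXEC): [MAIN] PC=0: INC 2 -> ACC=2
Event 2 (EXEC): [MAIN] PC=1: DEC 2 -> ACC=0
Event 3 (EXEC): [MAIN] PC=2: INC 5 -> ACC=5
Event 4 (EXEC): [MAIN] PC=3: NOP
Event 5 (EXEC): [MAIN] PC=4: HALT

Answer: 5 MAIN 0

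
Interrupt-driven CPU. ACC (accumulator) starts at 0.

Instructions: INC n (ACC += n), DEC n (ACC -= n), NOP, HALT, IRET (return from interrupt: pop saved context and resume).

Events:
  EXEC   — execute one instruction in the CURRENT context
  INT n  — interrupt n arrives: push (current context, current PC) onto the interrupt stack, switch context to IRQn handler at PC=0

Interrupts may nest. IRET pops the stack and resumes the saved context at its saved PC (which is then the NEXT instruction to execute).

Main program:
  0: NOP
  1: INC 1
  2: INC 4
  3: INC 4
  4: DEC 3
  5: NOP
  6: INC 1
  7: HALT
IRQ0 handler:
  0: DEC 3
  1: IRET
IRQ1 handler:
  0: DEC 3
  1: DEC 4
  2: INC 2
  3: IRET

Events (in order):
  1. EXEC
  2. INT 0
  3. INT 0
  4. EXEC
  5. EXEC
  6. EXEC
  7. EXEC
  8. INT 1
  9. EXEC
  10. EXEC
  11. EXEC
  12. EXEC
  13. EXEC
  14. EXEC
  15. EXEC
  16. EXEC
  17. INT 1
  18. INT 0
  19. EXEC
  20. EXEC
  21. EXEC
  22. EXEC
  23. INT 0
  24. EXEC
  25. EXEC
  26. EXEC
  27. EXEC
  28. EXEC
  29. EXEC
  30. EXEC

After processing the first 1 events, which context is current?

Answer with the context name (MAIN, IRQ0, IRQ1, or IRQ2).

Event 1 (EXEC): [MAIN] PC=0: NOP

Answer: MAIN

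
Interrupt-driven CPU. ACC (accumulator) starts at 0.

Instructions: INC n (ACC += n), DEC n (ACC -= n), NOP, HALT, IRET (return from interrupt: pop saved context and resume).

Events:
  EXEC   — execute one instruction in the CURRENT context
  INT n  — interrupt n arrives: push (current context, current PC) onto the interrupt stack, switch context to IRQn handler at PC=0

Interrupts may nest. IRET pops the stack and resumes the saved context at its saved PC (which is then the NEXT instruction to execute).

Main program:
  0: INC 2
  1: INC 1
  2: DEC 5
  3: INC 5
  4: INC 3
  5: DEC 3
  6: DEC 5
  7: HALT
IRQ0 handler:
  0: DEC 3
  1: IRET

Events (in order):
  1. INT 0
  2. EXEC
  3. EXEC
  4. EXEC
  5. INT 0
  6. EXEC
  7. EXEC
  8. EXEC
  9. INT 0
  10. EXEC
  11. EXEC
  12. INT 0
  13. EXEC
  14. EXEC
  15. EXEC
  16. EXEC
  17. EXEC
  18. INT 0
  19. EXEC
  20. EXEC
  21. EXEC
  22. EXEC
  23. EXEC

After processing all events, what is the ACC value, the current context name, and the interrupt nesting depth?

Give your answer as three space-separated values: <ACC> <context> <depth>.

Answer: -17 MAIN 0

Derivation:
Event 1 (INT 0): INT 0 arrives: push (MAIN, PC=0), enter IRQ0 at PC=0 (depth now 1)
Event 2 (EXEC): [IRQ0] PC=0: DEC 3 -> ACC=-3
Event 3 (EXEC): [IRQ0] PC=1: IRET -> resume MAIN at PC=0 (depth now 0)
Event 4 (EXEC): [MAIN] PC=0: INC 2 -> ACC=-1
Event 5 (INT 0): INT 0 arrives: push (MAIN, PC=1), enter IRQ0 at PC=0 (depth now 1)
Event 6 (EXEC): [IRQ0] PC=0: DEC 3 -> ACC=-4
Event 7 (EXEC): [IRQ0] PC=1: IRET -> resume MAIN at PC=1 (depth now 0)
Event 8 (EXEC): [MAIN] PC=1: INC 1 -> ACC=-3
Event 9 (INT 0): INT 0 arrives: push (MAIN, PC=2), enter IRQ0 at PC=0 (depth now 1)
Event 10 (EXEC): [IRQ0] PC=0: DEC 3 -> ACC=-6
Event 11 (EXEC): [IRQ0] PC=1: IRET -> resume MAIN at PC=2 (depth now 0)
Event 12 (INT 0): INT 0 arrives: push (MAIN, PC=2), enter IRQ0 at PC=0 (depth now 1)
Event 13 (EXEC): [IRQ0] PC=0: DEC 3 -> ACC=-9
Event 14 (EXEC): [IRQ0] PC=1: IRET -> resume MAIN at PC=2 (depth now 0)
Event 15 (EXEC): [MAIN] PC=2: DEC 5 -> ACC=-14
Event 16 (EXEC): [MAIN] PC=3: INC 5 -> ACC=-9
Event 17 (EXEC): [MAIN] PC=4: INC 3 -> ACC=-6
Event 18 (INT 0): INT 0 arrives: push (MAIN, PC=5), enter IRQ0 at PC=0 (depth now 1)
Event 19 (EXEC): [IRQ0] PC=0: DEC 3 -> ACC=-9
Event 20 (EXEC): [IRQ0] PC=1: IRET -> resume MAIN at PC=5 (depth now 0)
Event 21 (EXEC): [MAIN] PC=5: DEC 3 -> ACC=-12
Event 22 (EXEC): [MAIN] PC=6: DEC 5 -> ACC=-17
Event 23 (EXEC): [MAIN] PC=7: HALT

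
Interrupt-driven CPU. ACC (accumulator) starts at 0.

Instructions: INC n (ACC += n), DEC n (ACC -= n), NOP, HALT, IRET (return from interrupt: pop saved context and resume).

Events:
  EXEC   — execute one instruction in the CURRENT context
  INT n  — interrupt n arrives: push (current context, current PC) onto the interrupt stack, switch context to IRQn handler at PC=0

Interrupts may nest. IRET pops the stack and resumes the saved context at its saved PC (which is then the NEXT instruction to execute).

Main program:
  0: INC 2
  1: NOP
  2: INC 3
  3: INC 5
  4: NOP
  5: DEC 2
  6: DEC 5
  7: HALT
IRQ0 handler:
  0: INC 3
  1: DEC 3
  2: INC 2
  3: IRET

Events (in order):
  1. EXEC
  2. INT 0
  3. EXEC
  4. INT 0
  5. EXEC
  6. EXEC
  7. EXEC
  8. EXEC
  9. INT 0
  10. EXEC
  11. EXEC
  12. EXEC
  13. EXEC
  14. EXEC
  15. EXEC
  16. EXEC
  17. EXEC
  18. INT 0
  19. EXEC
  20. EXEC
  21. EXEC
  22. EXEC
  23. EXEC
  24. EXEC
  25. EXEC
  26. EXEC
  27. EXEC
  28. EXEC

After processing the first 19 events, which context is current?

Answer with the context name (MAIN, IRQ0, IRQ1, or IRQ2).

Event 1 (EXEC): [MAIN] PC=0: INC 2 -> ACC=2
Event 2 (INT 0): INT 0 arrives: push (MAIN, PC=1), enter IRQ0 at PC=0 (depth now 1)
Event 3 (EXEC): [IRQ0] PC=0: INC 3 -> ACC=5
Event 4 (INT 0): INT 0 arrives: push (IRQ0, PC=1), enter IRQ0 at PC=0 (depth now 2)
Event 5 (EXEC): [IRQ0] PC=0: INC 3 -> ACC=8
Event 6 (EXEC): [IRQ0] PC=1: DEC 3 -> ACC=5
Event 7 (EXEC): [IRQ0] PC=2: INC 2 -> ACC=7
Event 8 (EXEC): [IRQ0] PC=3: IRET -> resume IRQ0 at PC=1 (depth now 1)
Event 9 (INT 0): INT 0 arrives: push (IRQ0, PC=1), enter IRQ0 at PC=0 (depth now 2)
Event 10 (EXEC): [IRQ0] PC=0: INC 3 -> ACC=10
Event 11 (EXEC): [IRQ0] PC=1: DEC 3 -> ACC=7
Event 12 (EXEC): [IRQ0] PC=2: INC 2 -> ACC=9
Event 13 (EXEC): [IRQ0] PC=3: IRET -> resume IRQ0 at PC=1 (depth now 1)
Event 14 (EXEC): [IRQ0] PC=1: DEC 3 -> ACC=6
Event 15 (EXEC): [IRQ0] PC=2: INC 2 -> ACC=8
Event 16 (EXEC): [IRQ0] PC=3: IRET -> resume MAIN at PC=1 (depth now 0)
Event 17 (EXEC): [MAIN] PC=1: NOP
Event 18 (INT 0): INT 0 arrives: push (MAIN, PC=2), enter IRQ0 at PC=0 (depth now 1)
Event 19 (EXEC): [IRQ0] PC=0: INC 3 -> ACC=11

Answer: IRQ0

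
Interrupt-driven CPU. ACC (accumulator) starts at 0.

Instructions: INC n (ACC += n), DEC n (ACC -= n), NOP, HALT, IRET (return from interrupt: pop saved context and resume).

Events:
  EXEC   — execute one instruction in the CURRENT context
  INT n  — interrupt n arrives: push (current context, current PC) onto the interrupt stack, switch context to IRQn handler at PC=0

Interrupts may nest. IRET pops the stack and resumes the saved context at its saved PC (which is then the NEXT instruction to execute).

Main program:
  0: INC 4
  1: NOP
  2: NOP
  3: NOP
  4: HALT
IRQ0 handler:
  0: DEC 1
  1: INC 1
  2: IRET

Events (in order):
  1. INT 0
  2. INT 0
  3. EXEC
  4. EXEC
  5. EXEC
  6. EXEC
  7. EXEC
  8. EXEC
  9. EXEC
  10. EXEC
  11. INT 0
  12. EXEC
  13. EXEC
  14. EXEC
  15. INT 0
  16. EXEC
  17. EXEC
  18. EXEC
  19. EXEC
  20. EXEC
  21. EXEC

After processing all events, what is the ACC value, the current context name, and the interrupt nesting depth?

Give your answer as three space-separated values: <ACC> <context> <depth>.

Event 1 (INT 0): INT 0 arrives: push (MAIN, PC=0), enter IRQ0 at PC=0 (depth now 1)
Event 2 (INT 0): INT 0 arrives: push (IRQ0, PC=0), enter IRQ0 at PC=0 (depth now 2)
Event 3 (EXEC): [IRQ0] PC=0: DEC 1 -> ACC=-1
Event 4 (EXEC): [IRQ0] PC=1: INC 1 -> ACC=0
Event 5 (EXEC): [IRQ0] PC=2: IRET -> resume IRQ0 at PC=0 (depth now 1)
Event 6 (EXEC): [IRQ0] PC=0: DEC 1 -> ACC=-1
Event 7 (EXEC): [IRQ0] PC=1: INC 1 -> ACC=0
Event 8 (EXEC): [IRQ0] PC=2: IRET -> resume MAIN at PC=0 (depth now 0)
Event 9 (EXEC): [MAIN] PC=0: INC 4 -> ACC=4
Event 10 (EXEC): [MAIN] PC=1: NOP
Event 11 (INT 0): INT 0 arrives: push (MAIN, PC=2), enter IRQ0 at PC=0 (depth now 1)
Event 12 (EXEC): [IRQ0] PC=0: DEC 1 -> ACC=3
Event 13 (EXEC): [IRQ0] PC=1: INC 1 -> ACC=4
Event 14 (EXEC): [IRQ0] PC=2: IRET -> resume MAIN at PC=2 (depth now 0)
Event 15 (INT 0): INT 0 arrives: push (MAIN, PC=2), enter IRQ0 at PC=0 (depth now 1)
Event 16 (EXEC): [IRQ0] PC=0: DEC 1 -> ACC=3
Event 17 (EXEC): [IRQ0] PC=1: INC 1 -> ACC=4
Event 18 (EXEC): [IRQ0] PC=2: IRET -> resume MAIN at PC=2 (depth now 0)
Event 19 (EXEC): [MAIN] PC=2: NOP
Event 20 (EXEC): [MAIN] PC=3: NOP
Event 21 (EXEC): [MAIN] PC=4: HALT

Answer: 4 MAIN 0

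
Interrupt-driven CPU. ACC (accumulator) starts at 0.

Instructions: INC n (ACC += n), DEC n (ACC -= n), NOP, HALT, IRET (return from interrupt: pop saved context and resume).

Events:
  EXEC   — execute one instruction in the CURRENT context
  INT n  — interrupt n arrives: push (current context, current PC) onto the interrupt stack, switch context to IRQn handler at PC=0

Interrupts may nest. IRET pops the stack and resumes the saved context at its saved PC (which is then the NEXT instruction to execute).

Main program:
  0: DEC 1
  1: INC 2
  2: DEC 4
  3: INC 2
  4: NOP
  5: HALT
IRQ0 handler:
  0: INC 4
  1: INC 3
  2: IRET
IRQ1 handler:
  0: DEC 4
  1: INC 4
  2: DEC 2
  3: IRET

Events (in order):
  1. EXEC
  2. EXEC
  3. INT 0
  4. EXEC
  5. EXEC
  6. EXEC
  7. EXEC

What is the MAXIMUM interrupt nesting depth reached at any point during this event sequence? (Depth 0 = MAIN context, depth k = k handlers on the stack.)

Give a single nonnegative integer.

Event 1 (EXEC): [MAIN] PC=0: DEC 1 -> ACC=-1 [depth=0]
Event 2 (EXEC): [MAIN] PC=1: INC 2 -> ACC=1 [depth=0]
Event 3 (INT 0): INT 0 arrives: push (MAIN, PC=2), enter IRQ0 at PC=0 (depth now 1) [depth=1]
Event 4 (EXEC): [IRQ0] PC=0: INC 4 -> ACC=5 [depth=1]
Event 5 (EXEC): [IRQ0] PC=1: INC 3 -> ACC=8 [depth=1]
Event 6 (EXEC): [IRQ0] PC=2: IRET -> resume MAIN at PC=2 (depth now 0) [depth=0]
Event 7 (EXEC): [MAIN] PC=2: DEC 4 -> ACC=4 [depth=0]
Max depth observed: 1

Answer: 1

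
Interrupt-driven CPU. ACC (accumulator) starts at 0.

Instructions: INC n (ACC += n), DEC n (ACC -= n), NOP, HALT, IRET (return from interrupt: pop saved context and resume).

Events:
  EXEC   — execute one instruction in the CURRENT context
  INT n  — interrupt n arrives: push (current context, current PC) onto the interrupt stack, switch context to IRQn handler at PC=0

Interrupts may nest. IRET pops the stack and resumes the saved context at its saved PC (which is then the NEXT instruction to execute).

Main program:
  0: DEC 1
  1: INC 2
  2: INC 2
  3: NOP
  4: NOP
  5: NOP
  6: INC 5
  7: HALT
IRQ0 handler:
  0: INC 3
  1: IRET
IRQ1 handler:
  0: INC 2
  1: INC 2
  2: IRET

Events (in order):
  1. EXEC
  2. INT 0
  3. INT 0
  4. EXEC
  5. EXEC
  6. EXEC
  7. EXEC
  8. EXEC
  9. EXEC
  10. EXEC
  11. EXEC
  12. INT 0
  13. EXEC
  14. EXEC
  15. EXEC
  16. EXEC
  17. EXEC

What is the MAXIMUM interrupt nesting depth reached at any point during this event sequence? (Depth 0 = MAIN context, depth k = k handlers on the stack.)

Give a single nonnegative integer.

Event 1 (EXEC): [MAIN] PC=0: DEC 1 -> ACC=-1 [depth=0]
Event 2 (INT 0): INT 0 arrives: push (MAIN, PC=1), enter IRQ0 at PC=0 (depth now 1) [depth=1]
Event 3 (INT 0): INT 0 arrives: push (IRQ0, PC=0), enter IRQ0 at PC=0 (depth now 2) [depth=2]
Event 4 (EXEC): [IRQ0] PC=0: INC 3 -> ACC=2 [depth=2]
Event 5 (EXEC): [IRQ0] PC=1: IRET -> resume IRQ0 at PC=0 (depth now 1) [depth=1]
Event 6 (EXEC): [IRQ0] PC=0: INC 3 -> ACC=5 [depth=1]
Event 7 (EXEC): [IRQ0] PC=1: IRET -> resume MAIN at PC=1 (depth now 0) [depth=0]
Event 8 (EXEC): [MAIN] PC=1: INC 2 -> ACC=7 [depth=0]
Event 9 (EXEC): [MAIN] PC=2: INC 2 -> ACC=9 [depth=0]
Event 10 (EXEC): [MAIN] PC=3: NOP [depth=0]
Event 11 (EXEC): [MAIN] PC=4: NOP [depth=0]
Event 12 (INT 0): INT 0 arrives: push (MAIN, PC=5), enter IRQ0 at PC=0 (depth now 1) [depth=1]
Event 13 (EXEC): [IRQ0] PC=0: INC 3 -> ACC=12 [depth=1]
Event 14 (EXEC): [IRQ0] PC=1: IRET -> resume MAIN at PC=5 (depth now 0) [depth=0]
Event 15 (EXEC): [MAIN] PC=5: NOP [depth=0]
Event 16 (EXEC): [MAIN] PC=6: INC 5 -> ACC=17 [depth=0]
Event 17 (EXEC): [MAIN] PC=7: HALT [depth=0]
Max depth observed: 2

Answer: 2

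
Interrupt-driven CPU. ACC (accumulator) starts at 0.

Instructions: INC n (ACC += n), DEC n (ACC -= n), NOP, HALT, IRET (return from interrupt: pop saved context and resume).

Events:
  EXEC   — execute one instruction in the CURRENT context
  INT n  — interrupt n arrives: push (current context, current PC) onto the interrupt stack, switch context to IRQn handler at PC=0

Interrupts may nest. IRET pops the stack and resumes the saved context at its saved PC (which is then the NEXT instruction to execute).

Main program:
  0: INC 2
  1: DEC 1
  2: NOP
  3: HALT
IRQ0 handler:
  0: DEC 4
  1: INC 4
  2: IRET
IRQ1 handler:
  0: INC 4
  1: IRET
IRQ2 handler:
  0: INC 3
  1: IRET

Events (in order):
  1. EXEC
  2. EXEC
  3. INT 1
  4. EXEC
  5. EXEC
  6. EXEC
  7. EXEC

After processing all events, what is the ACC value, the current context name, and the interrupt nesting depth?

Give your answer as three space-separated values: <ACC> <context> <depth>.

Event 1 (EXEC): [MAIN] PC=0: INC 2 -> ACC=2
Event 2 (EXEC): [MAIN] PC=1: DEC 1 -> ACC=1
Event 3 (INT 1): INT 1 arrives: push (MAIN, PC=2), enter IRQ1 at PC=0 (depth now 1)
Event 4 (EXEC): [IRQ1] PC=0: INC 4 -> ACC=5
Event 5 (EXEC): [IRQ1] PC=1: IRET -> resume MAIN at PC=2 (depth now 0)
Event 6 (EXEC): [MAIN] PC=2: NOP
Event 7 (EXEC): [MAIN] PC=3: HALT

Answer: 5 MAIN 0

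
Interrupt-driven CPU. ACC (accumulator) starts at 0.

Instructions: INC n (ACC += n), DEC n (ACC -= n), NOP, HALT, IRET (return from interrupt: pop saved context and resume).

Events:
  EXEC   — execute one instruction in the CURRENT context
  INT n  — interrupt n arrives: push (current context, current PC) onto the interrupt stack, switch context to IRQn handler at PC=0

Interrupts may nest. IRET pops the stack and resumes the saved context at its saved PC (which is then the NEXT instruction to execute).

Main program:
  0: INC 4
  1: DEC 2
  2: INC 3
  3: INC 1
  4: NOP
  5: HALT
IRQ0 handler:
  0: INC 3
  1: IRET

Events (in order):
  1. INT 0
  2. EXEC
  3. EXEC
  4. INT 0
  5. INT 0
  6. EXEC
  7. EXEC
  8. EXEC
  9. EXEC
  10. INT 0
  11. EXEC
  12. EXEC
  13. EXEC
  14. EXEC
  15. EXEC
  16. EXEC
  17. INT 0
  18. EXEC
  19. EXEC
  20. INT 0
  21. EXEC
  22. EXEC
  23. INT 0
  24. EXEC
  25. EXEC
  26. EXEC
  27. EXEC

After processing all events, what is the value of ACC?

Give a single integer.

Event 1 (INT 0): INT 0 arrives: push (MAIN, PC=0), enter IRQ0 at PC=0 (depth now 1)
Event 2 (EXEC): [IRQ0] PC=0: INC 3 -> ACC=3
Event 3 (EXEC): [IRQ0] PC=1: IRET -> resume MAIN at PC=0 (depth now 0)
Event 4 (INT 0): INT 0 arrives: push (MAIN, PC=0), enter IRQ0 at PC=0 (depth now 1)
Event 5 (INT 0): INT 0 arrives: push (IRQ0, PC=0), enter IRQ0 at PC=0 (depth now 2)
Event 6 (EXEC): [IRQ0] PC=0: INC 3 -> ACC=6
Event 7 (EXEC): [IRQ0] PC=1: IRET -> resume IRQ0 at PC=0 (depth now 1)
Event 8 (EXEC): [IRQ0] PC=0: INC 3 -> ACC=9
Event 9 (EXEC): [IRQ0] PC=1: IRET -> resume MAIN at PC=0 (depth now 0)
Event 10 (INT 0): INT 0 arrives: push (MAIN, PC=0), enter IRQ0 at PC=0 (depth now 1)
Event 11 (EXEC): [IRQ0] PC=0: INC 3 -> ACC=12
Event 12 (EXEC): [IRQ0] PC=1: IRET -> resume MAIN at PC=0 (depth now 0)
Event 13 (EXEC): [MAIN] PC=0: INC 4 -> ACC=16
Event 14 (EXEC): [MAIN] PC=1: DEC 2 -> ACC=14
Event 15 (EXEC): [MAIN] PC=2: INC 3 -> ACC=17
Event 16 (EXEC): [MAIN] PC=3: INC 1 -> ACC=18
Event 17 (INT 0): INT 0 arrives: push (MAIN, PC=4), enter IRQ0 at PC=0 (depth now 1)
Event 18 (EXEC): [IRQ0] PC=0: INC 3 -> ACC=21
Event 19 (EXEC): [IRQ0] PC=1: IRET -> resume MAIN at PC=4 (depth now 0)
Event 20 (INT 0): INT 0 arrives: push (MAIN, PC=4), enter IRQ0 at PC=0 (depth now 1)
Event 21 (EXEC): [IRQ0] PC=0: INC 3 -> ACC=24
Event 22 (EXEC): [IRQ0] PC=1: IRET -> resume MAIN at PC=4 (depth now 0)
Event 23 (INT 0): INT 0 arrives: push (MAIN, PC=4), enter IRQ0 at PC=0 (depth now 1)
Event 24 (EXEC): [IRQ0] PC=0: INC 3 -> ACC=27
Event 25 (EXEC): [IRQ0] PC=1: IRET -> resume MAIN at PC=4 (depth now 0)
Event 26 (EXEC): [MAIN] PC=4: NOP
Event 27 (EXEC): [MAIN] PC=5: HALT

Answer: 27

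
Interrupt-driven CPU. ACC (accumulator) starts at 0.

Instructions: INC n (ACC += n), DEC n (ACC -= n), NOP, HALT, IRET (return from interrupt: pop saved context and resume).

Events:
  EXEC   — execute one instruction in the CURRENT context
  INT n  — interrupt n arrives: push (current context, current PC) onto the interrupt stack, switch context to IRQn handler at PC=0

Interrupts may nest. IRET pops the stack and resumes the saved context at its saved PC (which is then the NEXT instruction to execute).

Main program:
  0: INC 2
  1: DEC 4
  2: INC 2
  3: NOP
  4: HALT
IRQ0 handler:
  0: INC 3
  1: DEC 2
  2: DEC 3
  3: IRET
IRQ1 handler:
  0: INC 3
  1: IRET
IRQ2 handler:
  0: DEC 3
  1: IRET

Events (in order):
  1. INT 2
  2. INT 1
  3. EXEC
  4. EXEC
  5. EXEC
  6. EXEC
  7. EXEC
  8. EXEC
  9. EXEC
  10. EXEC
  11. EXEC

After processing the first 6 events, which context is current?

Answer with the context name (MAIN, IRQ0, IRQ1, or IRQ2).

Answer: MAIN

Derivation:
Event 1 (INT 2): INT 2 arrives: push (MAIN, PC=0), enter IRQ2 at PC=0 (depth now 1)
Event 2 (INT 1): INT 1 arrives: push (IRQ2, PC=0), enter IRQ1 at PC=0 (depth now 2)
Event 3 (EXEC): [IRQ1] PC=0: INC 3 -> ACC=3
Event 4 (EXEC): [IRQ1] PC=1: IRET -> resume IRQ2 at PC=0 (depth now 1)
Event 5 (EXEC): [IRQ2] PC=0: DEC 3 -> ACC=0
Event 6 (EXEC): [IRQ2] PC=1: IRET -> resume MAIN at PC=0 (depth now 0)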